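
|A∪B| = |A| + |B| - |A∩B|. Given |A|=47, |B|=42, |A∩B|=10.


|A ∪ B| = |A| + |B| - |A ∩ B|
= 47 + 42 - 10
= 79

|A ∪ B| = 79


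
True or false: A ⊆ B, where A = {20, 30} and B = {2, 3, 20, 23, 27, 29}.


A ⊆ B means every element of A is in B.
Elements in A not in B: {30}
So A ⊄ B.

No, A ⊄ B


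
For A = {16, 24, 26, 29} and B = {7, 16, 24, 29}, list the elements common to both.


A ∩ B = elements in both A and B
A = {16, 24, 26, 29}
B = {7, 16, 24, 29}
A ∩ B = {16, 24, 29}

A ∩ B = {16, 24, 29}


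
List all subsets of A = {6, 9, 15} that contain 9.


A subset of A contains 9 iff the remaining 2 elements form any subset of A \ {9}.
Count: 2^(n-1) = 2^2 = 4
Subsets containing 9: {9}, {6, 9}, {9, 15}, {6, 9, 15}

Subsets containing 9 (4 total): {9}, {6, 9}, {9, 15}, {6, 9, 15}


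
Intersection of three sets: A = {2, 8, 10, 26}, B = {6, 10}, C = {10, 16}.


A ∩ B = {10}
(A ∩ B) ∩ C = {10}

A ∩ B ∩ C = {10}


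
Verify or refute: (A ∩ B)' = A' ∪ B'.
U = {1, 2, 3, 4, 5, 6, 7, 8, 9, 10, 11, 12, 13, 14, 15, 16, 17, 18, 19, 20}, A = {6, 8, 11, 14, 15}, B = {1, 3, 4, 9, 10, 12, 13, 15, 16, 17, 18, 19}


LHS: A ∩ B = {15}
(A ∩ B)' = U \ (A ∩ B) = {1, 2, 3, 4, 5, 6, 7, 8, 9, 10, 11, 12, 13, 14, 16, 17, 18, 19, 20}
A' = {1, 2, 3, 4, 5, 7, 9, 10, 12, 13, 16, 17, 18, 19, 20}, B' = {2, 5, 6, 7, 8, 11, 14, 20}
Claimed RHS: A' ∪ B' = {1, 2, 3, 4, 5, 6, 7, 8, 9, 10, 11, 12, 13, 14, 16, 17, 18, 19, 20}
Identity is VALID: LHS = RHS = {1, 2, 3, 4, 5, 6, 7, 8, 9, 10, 11, 12, 13, 14, 16, 17, 18, 19, 20} ✓

Identity is valid. (A ∩ B)' = A' ∪ B' = {1, 2, 3, 4, 5, 6, 7, 8, 9, 10, 11, 12, 13, 14, 16, 17, 18, 19, 20}


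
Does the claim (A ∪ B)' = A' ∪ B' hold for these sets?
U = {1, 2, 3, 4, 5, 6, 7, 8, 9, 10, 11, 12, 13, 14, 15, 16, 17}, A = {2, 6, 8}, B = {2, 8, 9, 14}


LHS: A ∪ B = {2, 6, 8, 9, 14}
(A ∪ B)' = U \ (A ∪ B) = {1, 3, 4, 5, 7, 10, 11, 12, 13, 15, 16, 17}
A' = {1, 3, 4, 5, 7, 9, 10, 11, 12, 13, 14, 15, 16, 17}, B' = {1, 3, 4, 5, 6, 7, 10, 11, 12, 13, 15, 16, 17}
Claimed RHS: A' ∪ B' = {1, 3, 4, 5, 6, 7, 9, 10, 11, 12, 13, 14, 15, 16, 17}
Identity is INVALID: LHS = {1, 3, 4, 5, 7, 10, 11, 12, 13, 15, 16, 17} but the RHS claimed here equals {1, 3, 4, 5, 6, 7, 9, 10, 11, 12, 13, 14, 15, 16, 17}. The correct form is (A ∪ B)' = A' ∩ B'.

Identity is invalid: (A ∪ B)' = {1, 3, 4, 5, 7, 10, 11, 12, 13, 15, 16, 17} but A' ∪ B' = {1, 3, 4, 5, 6, 7, 9, 10, 11, 12, 13, 14, 15, 16, 17}. The correct De Morgan law is (A ∪ B)' = A' ∩ B'.


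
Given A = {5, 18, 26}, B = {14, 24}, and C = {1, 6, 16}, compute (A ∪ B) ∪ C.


A ∪ B = {5, 14, 18, 24, 26}
(A ∪ B) ∪ C = {1, 5, 6, 14, 16, 18, 24, 26}

A ∪ B ∪ C = {1, 5, 6, 14, 16, 18, 24, 26}


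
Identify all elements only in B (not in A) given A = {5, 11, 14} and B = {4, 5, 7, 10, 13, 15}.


A = {5, 11, 14}
B = {4, 5, 7, 10, 13, 15}
Region: only in B (not in A)
Elements: {4, 7, 10, 13, 15}

Elements only in B (not in A): {4, 7, 10, 13, 15}


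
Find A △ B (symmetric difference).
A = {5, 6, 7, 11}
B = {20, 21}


A △ B = (A \ B) ∪ (B \ A) = elements in exactly one of A or B
A \ B = {5, 6, 7, 11}
B \ A = {20, 21}
A △ B = {5, 6, 7, 11, 20, 21}

A △ B = {5, 6, 7, 11, 20, 21}


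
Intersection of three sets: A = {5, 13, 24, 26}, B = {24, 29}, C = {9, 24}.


A ∩ B = {24}
(A ∩ B) ∩ C = {24}

A ∩ B ∩ C = {24}


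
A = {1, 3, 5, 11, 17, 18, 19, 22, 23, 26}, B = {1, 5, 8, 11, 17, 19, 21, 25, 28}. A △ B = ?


A △ B = (A \ B) ∪ (B \ A) = elements in exactly one of A or B
A \ B = {3, 18, 22, 23, 26}
B \ A = {8, 21, 25, 28}
A △ B = {3, 8, 18, 21, 22, 23, 25, 26, 28}

A △ B = {3, 8, 18, 21, 22, 23, 25, 26, 28}


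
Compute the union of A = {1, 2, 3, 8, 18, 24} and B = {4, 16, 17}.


A ∪ B = all elements in A or B (or both)
A = {1, 2, 3, 8, 18, 24}
B = {4, 16, 17}
A ∪ B = {1, 2, 3, 4, 8, 16, 17, 18, 24}

A ∪ B = {1, 2, 3, 4, 8, 16, 17, 18, 24}


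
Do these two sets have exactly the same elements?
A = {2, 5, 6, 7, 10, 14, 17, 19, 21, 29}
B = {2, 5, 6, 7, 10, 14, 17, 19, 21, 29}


Two sets are equal iff they have exactly the same elements.
A = {2, 5, 6, 7, 10, 14, 17, 19, 21, 29}
B = {2, 5, 6, 7, 10, 14, 17, 19, 21, 29}
Same elements → A = B

Yes, A = B


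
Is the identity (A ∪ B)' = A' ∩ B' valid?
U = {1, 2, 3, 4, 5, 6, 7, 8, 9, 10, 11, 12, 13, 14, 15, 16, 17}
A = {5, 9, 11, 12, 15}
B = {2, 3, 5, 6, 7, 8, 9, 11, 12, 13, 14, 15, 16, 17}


LHS: A ∪ B = {2, 3, 5, 6, 7, 8, 9, 11, 12, 13, 14, 15, 16, 17}
(A ∪ B)' = U \ (A ∪ B) = {1, 4, 10}
A' = {1, 2, 3, 4, 6, 7, 8, 10, 13, 14, 16, 17}, B' = {1, 4, 10}
Claimed RHS: A' ∩ B' = {1, 4, 10}
Identity is VALID: LHS = RHS = {1, 4, 10} ✓

Identity is valid. (A ∪ B)' = A' ∩ B' = {1, 4, 10}


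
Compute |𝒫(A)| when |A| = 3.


Number of subsets = 2^n
= 2^3
= 8

|P(A)| = 8


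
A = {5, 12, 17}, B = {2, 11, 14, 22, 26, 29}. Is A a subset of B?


A ⊆ B means every element of A is in B.
Elements in A not in B: {5, 12, 17}
So A ⊄ B.

No, A ⊄ B


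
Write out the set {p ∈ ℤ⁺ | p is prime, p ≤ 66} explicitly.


Checking each candidate:
Condition: primes ≤ 66
Result = {2, 3, 5, 7, 11, 13, 17, 19, 23, 29, 31, 37, 41, 43, 47, 53, 59, 61}

{2, 3, 5, 7, 11, 13, 17, 19, 23, 29, 31, 37, 41, 43, 47, 53, 59, 61}


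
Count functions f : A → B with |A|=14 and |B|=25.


Each of |A| = 14 inputs maps to any of |B| = 25 outputs.
# functions = |B|^|A| = 25^14
= 37252902984619140625

Number of functions = 37252902984619140625


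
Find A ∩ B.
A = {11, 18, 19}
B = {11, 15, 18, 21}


A ∩ B = elements in both A and B
A = {11, 18, 19}
B = {11, 15, 18, 21}
A ∩ B = {11, 18}

A ∩ B = {11, 18}


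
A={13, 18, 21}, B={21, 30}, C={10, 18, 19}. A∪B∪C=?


A ∪ B = {13, 18, 21, 30}
(A ∪ B) ∪ C = {10, 13, 18, 19, 21, 30}

A ∪ B ∪ C = {10, 13, 18, 19, 21, 30}


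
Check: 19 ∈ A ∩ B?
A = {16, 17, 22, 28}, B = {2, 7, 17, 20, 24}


A = {16, 17, 22, 28}, B = {2, 7, 17, 20, 24}
A ∩ B = elements in both A and B
A ∩ B = {17}
Checking if 19 ∈ A ∩ B
19 is not in A ∩ B → False

19 ∉ A ∩ B


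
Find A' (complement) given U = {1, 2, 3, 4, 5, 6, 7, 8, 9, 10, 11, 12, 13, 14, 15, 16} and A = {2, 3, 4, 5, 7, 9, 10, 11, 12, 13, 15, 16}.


Aᶜ = U \ A = elements in U but not in A
U = {1, 2, 3, 4, 5, 6, 7, 8, 9, 10, 11, 12, 13, 14, 15, 16}
A = {2, 3, 4, 5, 7, 9, 10, 11, 12, 13, 15, 16}
Aᶜ = {1, 6, 8, 14}

Aᶜ = {1, 6, 8, 14}


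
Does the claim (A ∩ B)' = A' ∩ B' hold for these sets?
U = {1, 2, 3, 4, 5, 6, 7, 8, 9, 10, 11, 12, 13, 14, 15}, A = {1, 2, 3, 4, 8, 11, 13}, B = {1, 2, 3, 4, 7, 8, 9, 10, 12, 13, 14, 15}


LHS: A ∩ B = {1, 2, 3, 4, 8, 13}
(A ∩ B)' = U \ (A ∩ B) = {5, 6, 7, 9, 10, 11, 12, 14, 15}
A' = {5, 6, 7, 9, 10, 12, 14, 15}, B' = {5, 6, 11}
Claimed RHS: A' ∩ B' = {5, 6}
Identity is INVALID: LHS = {5, 6, 7, 9, 10, 11, 12, 14, 15} but the RHS claimed here equals {5, 6}. The correct form is (A ∩ B)' = A' ∪ B'.

Identity is invalid: (A ∩ B)' = {5, 6, 7, 9, 10, 11, 12, 14, 15} but A' ∩ B' = {5, 6}. The correct De Morgan law is (A ∩ B)' = A' ∪ B'.


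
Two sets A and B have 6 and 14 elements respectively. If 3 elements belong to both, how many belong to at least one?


|A ∪ B| = |A| + |B| - |A ∩ B|
= 6 + 14 - 3
= 17

|A ∪ B| = 17


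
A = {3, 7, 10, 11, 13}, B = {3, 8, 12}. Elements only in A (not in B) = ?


A = {3, 7, 10, 11, 13}
B = {3, 8, 12}
Region: only in A (not in B)
Elements: {7, 10, 11, 13}

Elements only in A (not in B): {7, 10, 11, 13}


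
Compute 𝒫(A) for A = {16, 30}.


|A| = 2, so |P(A)| = 2^2 = 4
Enumerate subsets by cardinality (0 to 2):
∅, {16}, {30}, {16, 30}

P(A) has 4 subsets: ∅, {16}, {30}, {16, 30}


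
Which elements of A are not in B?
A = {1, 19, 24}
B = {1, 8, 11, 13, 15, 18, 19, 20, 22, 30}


A \ B = elements in A but not in B
A = {1, 19, 24}
B = {1, 8, 11, 13, 15, 18, 19, 20, 22, 30}
Remove from A any elements in B
A \ B = {24}

A \ B = {24}


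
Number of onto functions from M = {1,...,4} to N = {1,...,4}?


n = |M| = 4, k = |N| = 4. Surjections via inclusion-exclusion:
S(n,k) = Σ(-1)^i × C(k,i) × (k-i)^n, i=0 to k
i=0: (-1)^0×C(4,0)×4^4 = 256
i=1: (-1)^1×C(4,1)×3^4 = -324
i=2: (-1)^2×C(4,2)×2^4 = 96
i=3: (-1)^3×C(4,3)×1^4 = -4
i=4: (-1)^4×C(4,4)×0^4 = 0
Total = 24

Number of surjections = 24


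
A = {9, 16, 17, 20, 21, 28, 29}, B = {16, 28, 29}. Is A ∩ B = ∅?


Disjoint means A ∩ B = ∅.
A ∩ B = {16, 28, 29}
A ∩ B ≠ ∅, so A and B are NOT disjoint.

No, A and B are not disjoint (A ∩ B = {16, 28, 29})


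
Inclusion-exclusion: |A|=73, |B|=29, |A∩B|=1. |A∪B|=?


|A ∪ B| = |A| + |B| - |A ∩ B|
= 73 + 29 - 1
= 101

|A ∪ B| = 101


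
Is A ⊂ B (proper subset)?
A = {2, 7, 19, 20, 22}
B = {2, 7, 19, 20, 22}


A ⊂ B requires: A ⊆ B AND A ≠ B.
A ⊆ B? Yes
A = B? Yes
A = B, so A is not a PROPER subset.

No, A is not a proper subset of B


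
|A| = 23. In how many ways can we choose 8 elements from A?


C(n,k) = n! / (k!(n-k)!)
C(23,8) = 23! / (8!15!)
= 490314

C(23,8) = 490314


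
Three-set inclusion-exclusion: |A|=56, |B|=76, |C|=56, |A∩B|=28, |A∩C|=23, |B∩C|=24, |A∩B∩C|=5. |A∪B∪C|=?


|A∪B∪C| = |A|+|B|+|C| - |A∩B|-|A∩C|-|B∩C| + |A∩B∩C|
= 56+76+56 - 28-23-24 + 5
= 188 - 75 + 5
= 118

|A ∪ B ∪ C| = 118


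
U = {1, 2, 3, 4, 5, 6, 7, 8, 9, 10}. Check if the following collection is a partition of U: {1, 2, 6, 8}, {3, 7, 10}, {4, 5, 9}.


A partition requires: (1) non-empty parts, (2) pairwise disjoint, (3) union = U
Parts: {1, 2, 6, 8}, {3, 7, 10}, {4, 5, 9}
Union of parts: {1, 2, 3, 4, 5, 6, 7, 8, 9, 10}
U = {1, 2, 3, 4, 5, 6, 7, 8, 9, 10}
All non-empty? True
Pairwise disjoint? True
Covers U? True

Yes, valid partition


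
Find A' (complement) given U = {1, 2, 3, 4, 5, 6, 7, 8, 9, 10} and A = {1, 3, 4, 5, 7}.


Aᶜ = U \ A = elements in U but not in A
U = {1, 2, 3, 4, 5, 6, 7, 8, 9, 10}
A = {1, 3, 4, 5, 7}
Aᶜ = {2, 6, 8, 9, 10}

Aᶜ = {2, 6, 8, 9, 10}


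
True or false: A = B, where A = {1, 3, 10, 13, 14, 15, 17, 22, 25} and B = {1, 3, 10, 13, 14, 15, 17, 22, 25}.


Two sets are equal iff they have exactly the same elements.
A = {1, 3, 10, 13, 14, 15, 17, 22, 25}
B = {1, 3, 10, 13, 14, 15, 17, 22, 25}
Same elements → A = B

Yes, A = B


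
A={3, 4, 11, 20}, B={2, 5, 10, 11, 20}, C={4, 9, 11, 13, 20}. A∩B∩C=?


A ∩ B = {11, 20}
(A ∩ B) ∩ C = {11, 20}

A ∩ B ∩ C = {11, 20}


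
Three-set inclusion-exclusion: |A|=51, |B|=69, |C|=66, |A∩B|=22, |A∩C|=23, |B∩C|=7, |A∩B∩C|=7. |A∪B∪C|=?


|A∪B∪C| = |A|+|B|+|C| - |A∩B|-|A∩C|-|B∩C| + |A∩B∩C|
= 51+69+66 - 22-23-7 + 7
= 186 - 52 + 7
= 141

|A ∪ B ∪ C| = 141


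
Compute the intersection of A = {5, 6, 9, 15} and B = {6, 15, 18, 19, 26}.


A ∩ B = elements in both A and B
A = {5, 6, 9, 15}
B = {6, 15, 18, 19, 26}
A ∩ B = {6, 15}

A ∩ B = {6, 15}


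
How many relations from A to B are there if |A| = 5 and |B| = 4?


A relation from A to B is any subset of A × B.
|A × B| = 5 × 4 = 20
# relations = 2^|A × B| = 2^20 = 1048576

Number of relations = 1048576


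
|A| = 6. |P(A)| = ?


Number of subsets = 2^n
= 2^6
= 64

|P(A)| = 64


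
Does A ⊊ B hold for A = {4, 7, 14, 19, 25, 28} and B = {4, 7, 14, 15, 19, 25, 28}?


A ⊂ B requires: A ⊆ B AND A ≠ B.
A ⊆ B? Yes
A = B? No
A ⊂ B: Yes (A is a proper subset of B)

Yes, A ⊂ B


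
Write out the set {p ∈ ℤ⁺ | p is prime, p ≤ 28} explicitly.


Checking each candidate:
Condition: primes ≤ 28
Result = {2, 3, 5, 7, 11, 13, 17, 19, 23}

{2, 3, 5, 7, 11, 13, 17, 19, 23}


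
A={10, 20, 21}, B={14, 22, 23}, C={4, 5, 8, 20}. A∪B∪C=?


A ∪ B = {10, 14, 20, 21, 22, 23}
(A ∪ B) ∪ C = {4, 5, 8, 10, 14, 20, 21, 22, 23}

A ∪ B ∪ C = {4, 5, 8, 10, 14, 20, 21, 22, 23}


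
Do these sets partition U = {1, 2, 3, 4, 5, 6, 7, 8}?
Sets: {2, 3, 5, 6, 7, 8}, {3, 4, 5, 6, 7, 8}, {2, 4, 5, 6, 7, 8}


A partition requires: (1) non-empty parts, (2) pairwise disjoint, (3) union = U
Parts: {2, 3, 5, 6, 7, 8}, {3, 4, 5, 6, 7, 8}, {2, 4, 5, 6, 7, 8}
Union of parts: {2, 3, 4, 5, 6, 7, 8}
U = {1, 2, 3, 4, 5, 6, 7, 8}
All non-empty? True
Pairwise disjoint? False
Covers U? False

No, not a valid partition


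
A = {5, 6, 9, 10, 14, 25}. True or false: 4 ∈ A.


A = {5, 6, 9, 10, 14, 25}
Checking if 4 is in A
4 is not in A → False

4 ∉ A


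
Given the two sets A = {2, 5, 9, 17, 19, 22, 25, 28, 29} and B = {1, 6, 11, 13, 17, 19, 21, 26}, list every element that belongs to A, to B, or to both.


A ∪ B = all elements in A or B (or both)
A = {2, 5, 9, 17, 19, 22, 25, 28, 29}
B = {1, 6, 11, 13, 17, 19, 21, 26}
A ∪ B = {1, 2, 5, 6, 9, 11, 13, 17, 19, 21, 22, 25, 26, 28, 29}

A ∪ B = {1, 2, 5, 6, 9, 11, 13, 17, 19, 21, 22, 25, 26, 28, 29}


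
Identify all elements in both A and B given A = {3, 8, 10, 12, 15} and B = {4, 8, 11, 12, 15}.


A = {3, 8, 10, 12, 15}
B = {4, 8, 11, 12, 15}
Region: in both A and B
Elements: {8, 12, 15}

Elements in both A and B: {8, 12, 15}


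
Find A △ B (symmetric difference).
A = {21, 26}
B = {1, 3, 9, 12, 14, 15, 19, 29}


A △ B = (A \ B) ∪ (B \ A) = elements in exactly one of A or B
A \ B = {21, 26}
B \ A = {1, 3, 9, 12, 14, 15, 19, 29}
A △ B = {1, 3, 9, 12, 14, 15, 19, 21, 26, 29}

A △ B = {1, 3, 9, 12, 14, 15, 19, 21, 26, 29}


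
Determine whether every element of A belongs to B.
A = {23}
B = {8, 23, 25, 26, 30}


A ⊆ B means every element of A is in B.
All elements of A are in B.
So A ⊆ B.

Yes, A ⊆ B


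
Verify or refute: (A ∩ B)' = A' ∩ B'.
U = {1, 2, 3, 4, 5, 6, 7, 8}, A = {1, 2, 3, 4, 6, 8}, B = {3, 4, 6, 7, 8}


LHS: A ∩ B = {3, 4, 6, 8}
(A ∩ B)' = U \ (A ∩ B) = {1, 2, 5, 7}
A' = {5, 7}, B' = {1, 2, 5}
Claimed RHS: A' ∩ B' = {5}
Identity is INVALID: LHS = {1, 2, 5, 7} but the RHS claimed here equals {5}. The correct form is (A ∩ B)' = A' ∪ B'.

Identity is invalid: (A ∩ B)' = {1, 2, 5, 7} but A' ∩ B' = {5}. The correct De Morgan law is (A ∩ B)' = A' ∪ B'.


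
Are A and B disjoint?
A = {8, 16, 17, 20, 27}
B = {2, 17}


Disjoint means A ∩ B = ∅.
A ∩ B = {17}
A ∩ B ≠ ∅, so A and B are NOT disjoint.

No, A and B are not disjoint (A ∩ B = {17})


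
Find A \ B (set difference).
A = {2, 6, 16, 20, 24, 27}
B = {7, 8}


A \ B = elements in A but not in B
A = {2, 6, 16, 20, 24, 27}
B = {7, 8}
Remove from A any elements in B
A \ B = {2, 6, 16, 20, 24, 27}

A \ B = {2, 6, 16, 20, 24, 27}


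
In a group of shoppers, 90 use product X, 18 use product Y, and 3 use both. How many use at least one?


|A ∪ B| = |A| + |B| - |A ∩ B|
= 90 + 18 - 3
= 105

|A ∪ B| = 105


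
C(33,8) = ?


C(n,k) = n! / (k!(n-k)!)
C(33,8) = 33! / (8!25!)
= 13884156

C(33,8) = 13884156


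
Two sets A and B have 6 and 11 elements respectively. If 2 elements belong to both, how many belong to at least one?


|A ∪ B| = |A| + |B| - |A ∩ B|
= 6 + 11 - 2
= 15

|A ∪ B| = 15


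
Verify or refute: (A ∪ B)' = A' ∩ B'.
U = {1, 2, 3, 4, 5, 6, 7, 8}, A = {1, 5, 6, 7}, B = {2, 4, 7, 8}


LHS: A ∪ B = {1, 2, 4, 5, 6, 7, 8}
(A ∪ B)' = U \ (A ∪ B) = {3}
A' = {2, 3, 4, 8}, B' = {1, 3, 5, 6}
Claimed RHS: A' ∩ B' = {3}
Identity is VALID: LHS = RHS = {3} ✓

Identity is valid. (A ∪ B)' = A' ∩ B' = {3}


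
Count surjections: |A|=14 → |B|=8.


n = |A| = 14, k = |B| = 8. Surjections via inclusion-exclusion:
S(n,k) = Σ(-1)^i × C(k,i) × (k-i)^n, i=0 to k
i=0: (-1)^0×C(8,0)×8^14 = 4398046511104
i=1: (-1)^1×C(8,1)×7^14 = -5425784582792
i=2: (-1)^2×C(8,2)×6^14 = 2194196594688
i=3: (-1)^3×C(8,3)×5^14 = -341796875000
i=4: (-1)^4×C(8,4)×4^14 = 18790481920
i=5: (-1)^5×C(8,5)×3^14 = -267846264
i=6: (-1)^6×C(8,6)×2^14 = 458752
i=7: (-1)^7×C(8,7)×1^14 = -8
i=8: (-1)^8×C(8,8)×0^14 = 0
Total = 843184742400

Number of surjections = 843184742400


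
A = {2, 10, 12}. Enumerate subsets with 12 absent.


A subset of A that omits 12 is a subset of A \ {12}, so there are 2^(n-1) = 2^2 = 4 of them.
Subsets excluding 12: ∅, {2}, {10}, {2, 10}

Subsets excluding 12 (4 total): ∅, {2}, {10}, {2, 10}


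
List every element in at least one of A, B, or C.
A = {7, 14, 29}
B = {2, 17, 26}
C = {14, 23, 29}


A ∪ B = {2, 7, 14, 17, 26, 29}
(A ∪ B) ∪ C = {2, 7, 14, 17, 23, 26, 29}

A ∪ B ∪ C = {2, 7, 14, 17, 23, 26, 29}


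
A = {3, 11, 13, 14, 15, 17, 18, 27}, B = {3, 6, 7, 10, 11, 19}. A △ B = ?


A △ B = (A \ B) ∪ (B \ A) = elements in exactly one of A or B
A \ B = {13, 14, 15, 17, 18, 27}
B \ A = {6, 7, 10, 19}
A △ B = {6, 7, 10, 13, 14, 15, 17, 18, 19, 27}

A △ B = {6, 7, 10, 13, 14, 15, 17, 18, 19, 27}


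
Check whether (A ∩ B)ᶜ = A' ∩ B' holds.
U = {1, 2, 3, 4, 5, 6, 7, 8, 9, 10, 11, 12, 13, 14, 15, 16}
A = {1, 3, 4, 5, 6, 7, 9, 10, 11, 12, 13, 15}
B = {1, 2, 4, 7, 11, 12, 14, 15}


LHS: A ∩ B = {1, 4, 7, 11, 12, 15}
(A ∩ B)' = U \ (A ∩ B) = {2, 3, 5, 6, 8, 9, 10, 13, 14, 16}
A' = {2, 8, 14, 16}, B' = {3, 5, 6, 8, 9, 10, 13, 16}
Claimed RHS: A' ∩ B' = {8, 16}
Identity is INVALID: LHS = {2, 3, 5, 6, 8, 9, 10, 13, 14, 16} but the RHS claimed here equals {8, 16}. The correct form is (A ∩ B)' = A' ∪ B'.

Identity is invalid: (A ∩ B)' = {2, 3, 5, 6, 8, 9, 10, 13, 14, 16} but A' ∩ B' = {8, 16}. The correct De Morgan law is (A ∩ B)' = A' ∪ B'.


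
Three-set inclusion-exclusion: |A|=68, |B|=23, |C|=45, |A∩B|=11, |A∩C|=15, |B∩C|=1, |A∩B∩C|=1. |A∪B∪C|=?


|A∪B∪C| = |A|+|B|+|C| - |A∩B|-|A∩C|-|B∩C| + |A∩B∩C|
= 68+23+45 - 11-15-1 + 1
= 136 - 27 + 1
= 110

|A ∪ B ∪ C| = 110


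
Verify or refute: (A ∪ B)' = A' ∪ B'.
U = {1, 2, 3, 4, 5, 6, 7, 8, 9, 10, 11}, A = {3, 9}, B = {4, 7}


LHS: A ∪ B = {3, 4, 7, 9}
(A ∪ B)' = U \ (A ∪ B) = {1, 2, 5, 6, 8, 10, 11}
A' = {1, 2, 4, 5, 6, 7, 8, 10, 11}, B' = {1, 2, 3, 5, 6, 8, 9, 10, 11}
Claimed RHS: A' ∪ B' = {1, 2, 3, 4, 5, 6, 7, 8, 9, 10, 11}
Identity is INVALID: LHS = {1, 2, 5, 6, 8, 10, 11} but the RHS claimed here equals {1, 2, 3, 4, 5, 6, 7, 8, 9, 10, 11}. The correct form is (A ∪ B)' = A' ∩ B'.

Identity is invalid: (A ∪ B)' = {1, 2, 5, 6, 8, 10, 11} but A' ∪ B' = {1, 2, 3, 4, 5, 6, 7, 8, 9, 10, 11}. The correct De Morgan law is (A ∪ B)' = A' ∩ B'.


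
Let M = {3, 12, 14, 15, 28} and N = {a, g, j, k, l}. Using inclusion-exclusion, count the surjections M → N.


n = |M| = 5, k = |N| = 5. Surjections via inclusion-exclusion:
S(n,k) = Σ(-1)^i × C(k,i) × (k-i)^n, i=0 to k
i=0: (-1)^0×C(5,0)×5^5 = 3125
i=1: (-1)^1×C(5,1)×4^5 = -5120
i=2: (-1)^2×C(5,2)×3^5 = 2430
i=3: (-1)^3×C(5,3)×2^5 = -320
i=4: (-1)^4×C(5,4)×1^5 = 5
i=5: (-1)^5×C(5,5)×0^5 = 0
Total = 120

Number of surjections = 120


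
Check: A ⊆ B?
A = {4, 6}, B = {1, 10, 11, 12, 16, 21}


A ⊆ B means every element of A is in B.
Elements in A not in B: {4, 6}
So A ⊄ B.

No, A ⊄ B


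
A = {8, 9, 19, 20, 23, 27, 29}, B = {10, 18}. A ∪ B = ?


A ∪ B = all elements in A or B (or both)
A = {8, 9, 19, 20, 23, 27, 29}
B = {10, 18}
A ∪ B = {8, 9, 10, 18, 19, 20, 23, 27, 29}

A ∪ B = {8, 9, 10, 18, 19, 20, 23, 27, 29}


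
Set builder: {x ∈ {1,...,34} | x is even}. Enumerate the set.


Checking each candidate:
Condition: even numbers in {1,...,34}
Result = {2, 4, 6, 8, 10, 12, 14, 16, 18, 20, 22, 24, 26, 28, 30, 32, 34}

{2, 4, 6, 8, 10, 12, 14, 16, 18, 20, 22, 24, 26, 28, 30, 32, 34}


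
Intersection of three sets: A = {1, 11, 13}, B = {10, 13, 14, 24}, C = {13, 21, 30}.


A ∩ B = {13}
(A ∩ B) ∩ C = {13}

A ∩ B ∩ C = {13}


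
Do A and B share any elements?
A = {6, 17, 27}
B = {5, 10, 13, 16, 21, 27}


Disjoint means A ∩ B = ∅.
A ∩ B = {27}
A ∩ B ≠ ∅, so A and B are NOT disjoint.

Yes — A and B share the element(s) of A ∩ B = {27}, so they are not disjoint


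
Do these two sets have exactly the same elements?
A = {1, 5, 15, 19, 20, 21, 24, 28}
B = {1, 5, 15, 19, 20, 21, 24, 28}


Two sets are equal iff they have exactly the same elements.
A = {1, 5, 15, 19, 20, 21, 24, 28}
B = {1, 5, 15, 19, 20, 21, 24, 28}
Same elements → A = B

Yes, A = B


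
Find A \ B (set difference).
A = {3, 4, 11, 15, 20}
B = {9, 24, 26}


A \ B = elements in A but not in B
A = {3, 4, 11, 15, 20}
B = {9, 24, 26}
Remove from A any elements in B
A \ B = {3, 4, 11, 15, 20}

A \ B = {3, 4, 11, 15, 20}


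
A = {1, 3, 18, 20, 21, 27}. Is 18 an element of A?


A = {1, 3, 18, 20, 21, 27}
Checking if 18 is in A
18 is in A → True

18 ∈ A


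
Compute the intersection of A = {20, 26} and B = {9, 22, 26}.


A ∩ B = elements in both A and B
A = {20, 26}
B = {9, 22, 26}
A ∩ B = {26}

A ∩ B = {26}


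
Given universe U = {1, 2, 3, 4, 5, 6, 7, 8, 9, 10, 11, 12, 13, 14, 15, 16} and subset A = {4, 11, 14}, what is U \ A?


Aᶜ = U \ A = elements in U but not in A
U = {1, 2, 3, 4, 5, 6, 7, 8, 9, 10, 11, 12, 13, 14, 15, 16}
A = {4, 11, 14}
Aᶜ = {1, 2, 3, 5, 6, 7, 8, 9, 10, 12, 13, 15, 16}

Aᶜ = {1, 2, 3, 5, 6, 7, 8, 9, 10, 12, 13, 15, 16}


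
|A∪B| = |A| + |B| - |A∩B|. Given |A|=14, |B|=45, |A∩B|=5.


|A ∪ B| = |A| + |B| - |A ∩ B|
= 14 + 45 - 5
= 54

|A ∪ B| = 54


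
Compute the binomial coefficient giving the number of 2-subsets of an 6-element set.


C(n,k) = n! / (k!(n-k)!)
C(6,2) = 6! / (2!4!)
= 15

C(6,2) = 15


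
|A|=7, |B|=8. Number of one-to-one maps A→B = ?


An injection sends each of |A| = 7 inputs to a distinct output in B.
# injections = |B|·(|B|-1)·…·(|B|-|A|+1) = 8! / (8 - 7)!
= 8 × 7 × 6 × 5 × 4 × 3 × 2
= 40320

Number of injections = 40320


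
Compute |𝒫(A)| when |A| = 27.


Number of subsets = 2^n
= 2^27
= 134217728

|P(A)| = 134217728


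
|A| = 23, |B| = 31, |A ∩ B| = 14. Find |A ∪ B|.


|A ∪ B| = |A| + |B| - |A ∩ B|
= 23 + 31 - 14
= 40

|A ∪ B| = 40


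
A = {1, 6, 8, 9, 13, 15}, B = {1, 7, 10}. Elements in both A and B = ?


A = {1, 6, 8, 9, 13, 15}
B = {1, 7, 10}
Region: in both A and B
Elements: {1}

Elements in both A and B: {1}


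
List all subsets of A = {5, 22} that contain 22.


A subset of A contains 22 iff the remaining 1 elements form any subset of A \ {22}.
Count: 2^(n-1) = 2^1 = 2
Subsets containing 22: {22}, {5, 22}

Subsets containing 22 (2 total): {22}, {5, 22}


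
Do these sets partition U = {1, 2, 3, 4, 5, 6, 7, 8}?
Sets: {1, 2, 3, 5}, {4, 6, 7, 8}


A partition requires: (1) non-empty parts, (2) pairwise disjoint, (3) union = U
Parts: {1, 2, 3, 5}, {4, 6, 7, 8}
Union of parts: {1, 2, 3, 4, 5, 6, 7, 8}
U = {1, 2, 3, 4, 5, 6, 7, 8}
All non-empty? True
Pairwise disjoint? True
Covers U? True

Yes, valid partition


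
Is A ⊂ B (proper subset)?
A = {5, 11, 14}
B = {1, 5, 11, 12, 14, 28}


A ⊂ B requires: A ⊆ B AND A ≠ B.
A ⊆ B? Yes
A = B? No
A ⊂ B: Yes (A is a proper subset of B)

Yes, A ⊂ B


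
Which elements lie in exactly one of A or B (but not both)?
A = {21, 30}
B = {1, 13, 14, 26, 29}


A △ B = (A \ B) ∪ (B \ A) = elements in exactly one of A or B
A \ B = {21, 30}
B \ A = {1, 13, 14, 26, 29}
A △ B = {1, 13, 14, 21, 26, 29, 30}

A △ B = {1, 13, 14, 21, 26, 29, 30}


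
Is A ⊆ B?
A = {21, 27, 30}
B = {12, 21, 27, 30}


A ⊆ B means every element of A is in B.
All elements of A are in B.
So A ⊆ B.

Yes, A ⊆ B


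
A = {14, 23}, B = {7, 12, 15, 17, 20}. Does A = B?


Two sets are equal iff they have exactly the same elements.
A = {14, 23}
B = {7, 12, 15, 17, 20}
Differences: {7, 12, 14, 15, 17, 20, 23}
A ≠ B

No, A ≠ B


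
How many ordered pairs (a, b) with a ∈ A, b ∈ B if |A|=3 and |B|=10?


|A × B| = |A| × |B|
= 3 × 10
= 30

|A × B| = 30


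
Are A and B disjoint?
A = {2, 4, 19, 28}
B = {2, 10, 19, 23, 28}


Disjoint means A ∩ B = ∅.
A ∩ B = {2, 19, 28}
A ∩ B ≠ ∅, so A and B are NOT disjoint.

No, A and B are not disjoint (A ∩ B = {2, 19, 28})


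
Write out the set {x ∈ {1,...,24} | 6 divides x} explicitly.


Checking each candidate:
Condition: multiples of 6 in {1,...,24}
Result = {6, 12, 18, 24}

{6, 12, 18, 24}


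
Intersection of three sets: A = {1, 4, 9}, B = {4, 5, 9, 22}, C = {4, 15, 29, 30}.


A ∩ B = {4, 9}
(A ∩ B) ∩ C = {4}

A ∩ B ∩ C = {4}


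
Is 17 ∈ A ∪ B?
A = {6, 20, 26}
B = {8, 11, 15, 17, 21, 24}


A = {6, 20, 26}, B = {8, 11, 15, 17, 21, 24}
A ∪ B = all elements in A or B
A ∪ B = {6, 8, 11, 15, 17, 20, 21, 24, 26}
Checking if 17 ∈ A ∪ B
17 is in A ∪ B → True

17 ∈ A ∪ B


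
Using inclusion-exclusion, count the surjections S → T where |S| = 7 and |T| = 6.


n = |S| = 7, k = |T| = 6. Surjections via inclusion-exclusion:
S(n,k) = Σ(-1)^i × C(k,i) × (k-i)^n, i=0 to k
i=0: (-1)^0×C(6,0)×6^7 = 279936
i=1: (-1)^1×C(6,1)×5^7 = -468750
i=2: (-1)^2×C(6,2)×4^7 = 245760
i=3: (-1)^3×C(6,3)×3^7 = -43740
i=4: (-1)^4×C(6,4)×2^7 = 1920
i=5: (-1)^5×C(6,5)×1^7 = -6
i=6: (-1)^6×C(6,6)×0^7 = 0
Total = 15120

Number of surjections = 15120


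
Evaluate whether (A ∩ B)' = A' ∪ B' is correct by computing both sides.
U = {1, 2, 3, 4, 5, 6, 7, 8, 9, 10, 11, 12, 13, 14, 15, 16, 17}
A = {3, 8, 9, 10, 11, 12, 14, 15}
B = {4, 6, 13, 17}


LHS: A ∩ B = ∅
(A ∩ B)' = U \ (A ∩ B) = {1, 2, 3, 4, 5, 6, 7, 8, 9, 10, 11, 12, 13, 14, 15, 16, 17}
A' = {1, 2, 4, 5, 6, 7, 13, 16, 17}, B' = {1, 2, 3, 5, 7, 8, 9, 10, 11, 12, 14, 15, 16}
Claimed RHS: A' ∪ B' = {1, 2, 3, 4, 5, 6, 7, 8, 9, 10, 11, 12, 13, 14, 15, 16, 17}
Identity is VALID: LHS = RHS = {1, 2, 3, 4, 5, 6, 7, 8, 9, 10, 11, 12, 13, 14, 15, 16, 17} ✓

Identity is valid. (A ∩ B)' = A' ∪ B' = {1, 2, 3, 4, 5, 6, 7, 8, 9, 10, 11, 12, 13, 14, 15, 16, 17}


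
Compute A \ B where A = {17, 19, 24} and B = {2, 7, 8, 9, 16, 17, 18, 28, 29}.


A \ B = elements in A but not in B
A = {17, 19, 24}
B = {2, 7, 8, 9, 16, 17, 18, 28, 29}
Remove from A any elements in B
A \ B = {19, 24}

A \ B = {19, 24}


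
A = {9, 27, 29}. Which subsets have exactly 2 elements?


|A| = 3, so A has C(3,2) = 3 subsets of size 2.
Enumerate by choosing 2 elements from A at a time:
{9, 27}, {9, 29}, {27, 29}

2-element subsets (3 total): {9, 27}, {9, 29}, {27, 29}


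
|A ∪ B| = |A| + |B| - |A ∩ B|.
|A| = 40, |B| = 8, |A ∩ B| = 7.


|A ∪ B| = |A| + |B| - |A ∩ B|
= 40 + 8 - 7
= 41

|A ∪ B| = 41


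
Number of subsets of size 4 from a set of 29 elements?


C(n,k) = n! / (k!(n-k)!)
C(29,4) = 29! / (4!25!)
= 23751

C(29,4) = 23751


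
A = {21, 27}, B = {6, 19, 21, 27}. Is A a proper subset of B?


A ⊂ B requires: A ⊆ B AND A ≠ B.
A ⊆ B? Yes
A = B? No
A ⊂ B: Yes (A is a proper subset of B)

Yes, A ⊂ B


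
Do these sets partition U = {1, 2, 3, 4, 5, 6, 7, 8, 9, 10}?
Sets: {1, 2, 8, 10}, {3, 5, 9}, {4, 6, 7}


A partition requires: (1) non-empty parts, (2) pairwise disjoint, (3) union = U
Parts: {1, 2, 8, 10}, {3, 5, 9}, {4, 6, 7}
Union of parts: {1, 2, 3, 4, 5, 6, 7, 8, 9, 10}
U = {1, 2, 3, 4, 5, 6, 7, 8, 9, 10}
All non-empty? True
Pairwise disjoint? True
Covers U? True

Yes, valid partition


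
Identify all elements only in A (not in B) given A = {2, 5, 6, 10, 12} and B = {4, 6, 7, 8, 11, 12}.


A = {2, 5, 6, 10, 12}
B = {4, 6, 7, 8, 11, 12}
Region: only in A (not in B)
Elements: {2, 5, 10}

Elements only in A (not in B): {2, 5, 10}


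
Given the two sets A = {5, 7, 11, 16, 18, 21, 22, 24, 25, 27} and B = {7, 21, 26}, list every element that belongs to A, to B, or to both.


A ∪ B = all elements in A or B (or both)
A = {5, 7, 11, 16, 18, 21, 22, 24, 25, 27}
B = {7, 21, 26}
A ∪ B = {5, 7, 11, 16, 18, 21, 22, 24, 25, 26, 27}

A ∪ B = {5, 7, 11, 16, 18, 21, 22, 24, 25, 26, 27}


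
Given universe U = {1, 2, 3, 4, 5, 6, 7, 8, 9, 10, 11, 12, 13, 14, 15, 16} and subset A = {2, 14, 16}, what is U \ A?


Aᶜ = U \ A = elements in U but not in A
U = {1, 2, 3, 4, 5, 6, 7, 8, 9, 10, 11, 12, 13, 14, 15, 16}
A = {2, 14, 16}
Aᶜ = {1, 3, 4, 5, 6, 7, 8, 9, 10, 11, 12, 13, 15}

Aᶜ = {1, 3, 4, 5, 6, 7, 8, 9, 10, 11, 12, 13, 15}


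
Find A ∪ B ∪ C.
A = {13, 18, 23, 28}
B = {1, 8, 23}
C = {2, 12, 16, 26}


A ∪ B = {1, 8, 13, 18, 23, 28}
(A ∪ B) ∪ C = {1, 2, 8, 12, 13, 16, 18, 23, 26, 28}

A ∪ B ∪ C = {1, 2, 8, 12, 13, 16, 18, 23, 26, 28}


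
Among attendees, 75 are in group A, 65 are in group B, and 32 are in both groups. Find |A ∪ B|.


|A ∪ B| = |A| + |B| - |A ∩ B|
= 75 + 65 - 32
= 108

|A ∪ B| = 108


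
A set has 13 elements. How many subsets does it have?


Number of subsets = 2^n
= 2^13
= 8192

|P(A)| = 8192


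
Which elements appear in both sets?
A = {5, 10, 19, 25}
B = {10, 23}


A ∩ B = elements in both A and B
A = {5, 10, 19, 25}
B = {10, 23}
A ∩ B = {10}

A ∩ B = {10}


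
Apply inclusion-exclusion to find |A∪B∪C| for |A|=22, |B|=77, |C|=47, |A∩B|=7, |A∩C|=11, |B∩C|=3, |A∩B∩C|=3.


|A∪B∪C| = |A|+|B|+|C| - |A∩B|-|A∩C|-|B∩C| + |A∩B∩C|
= 22+77+47 - 7-11-3 + 3
= 146 - 21 + 3
= 128

|A ∪ B ∪ C| = 128


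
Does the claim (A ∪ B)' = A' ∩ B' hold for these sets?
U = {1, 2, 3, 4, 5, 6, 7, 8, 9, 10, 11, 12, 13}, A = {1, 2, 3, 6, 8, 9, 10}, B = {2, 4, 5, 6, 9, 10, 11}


LHS: A ∪ B = {1, 2, 3, 4, 5, 6, 8, 9, 10, 11}
(A ∪ B)' = U \ (A ∪ B) = {7, 12, 13}
A' = {4, 5, 7, 11, 12, 13}, B' = {1, 3, 7, 8, 12, 13}
Claimed RHS: A' ∩ B' = {7, 12, 13}
Identity is VALID: LHS = RHS = {7, 12, 13} ✓

Identity is valid. (A ∪ B)' = A' ∩ B' = {7, 12, 13}


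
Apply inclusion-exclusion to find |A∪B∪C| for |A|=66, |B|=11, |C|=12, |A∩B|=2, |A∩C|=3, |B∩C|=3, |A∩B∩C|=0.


|A∪B∪C| = |A|+|B|+|C| - |A∩B|-|A∩C|-|B∩C| + |A∩B∩C|
= 66+11+12 - 2-3-3 + 0
= 89 - 8 + 0
= 81

|A ∪ B ∪ C| = 81


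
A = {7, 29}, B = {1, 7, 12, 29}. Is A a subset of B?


A ⊆ B means every element of A is in B.
All elements of A are in B.
So A ⊆ B.

Yes, A ⊆ B


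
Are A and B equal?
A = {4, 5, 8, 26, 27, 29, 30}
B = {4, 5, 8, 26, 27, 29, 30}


Two sets are equal iff they have exactly the same elements.
A = {4, 5, 8, 26, 27, 29, 30}
B = {4, 5, 8, 26, 27, 29, 30}
Same elements → A = B

Yes, A = B


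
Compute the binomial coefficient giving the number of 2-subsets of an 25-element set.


C(n,k) = n! / (k!(n-k)!)
C(25,2) = 25! / (2!23!)
= 300

C(25,2) = 300


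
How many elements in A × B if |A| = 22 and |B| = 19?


|A × B| = |A| × |B|
= 22 × 19
= 418

|A × B| = 418


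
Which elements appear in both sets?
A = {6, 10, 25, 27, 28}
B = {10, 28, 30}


A ∩ B = elements in both A and B
A = {6, 10, 25, 27, 28}
B = {10, 28, 30}
A ∩ B = {10, 28}

A ∩ B = {10, 28}


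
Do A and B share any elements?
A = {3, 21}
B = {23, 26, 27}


Disjoint means A ∩ B = ∅.
A ∩ B = ∅
A ∩ B = ∅, so A and B are disjoint.

No — A and B share no elements (A ∩ B = ∅), so they are disjoint


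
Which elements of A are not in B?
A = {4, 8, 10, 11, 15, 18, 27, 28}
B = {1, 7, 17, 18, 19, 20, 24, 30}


A \ B = elements in A but not in B
A = {4, 8, 10, 11, 15, 18, 27, 28}
B = {1, 7, 17, 18, 19, 20, 24, 30}
Remove from A any elements in B
A \ B = {4, 8, 10, 11, 15, 27, 28}

A \ B = {4, 8, 10, 11, 15, 27, 28}


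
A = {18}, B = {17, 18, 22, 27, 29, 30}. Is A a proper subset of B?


A ⊂ B requires: A ⊆ B AND A ≠ B.
A ⊆ B? Yes
A = B? No
A ⊂ B: Yes (A is a proper subset of B)

Yes, A ⊂ B


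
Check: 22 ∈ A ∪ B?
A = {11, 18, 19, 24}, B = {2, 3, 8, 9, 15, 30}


A = {11, 18, 19, 24}, B = {2, 3, 8, 9, 15, 30}
A ∪ B = all elements in A or B
A ∪ B = {2, 3, 8, 9, 11, 15, 18, 19, 24, 30}
Checking if 22 ∈ A ∪ B
22 is not in A ∪ B → False

22 ∉ A ∪ B


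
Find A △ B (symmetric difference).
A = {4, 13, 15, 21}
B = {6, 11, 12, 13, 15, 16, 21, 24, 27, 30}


A △ B = (A \ B) ∪ (B \ A) = elements in exactly one of A or B
A \ B = {4}
B \ A = {6, 11, 12, 16, 24, 27, 30}
A △ B = {4, 6, 11, 12, 16, 24, 27, 30}

A △ B = {4, 6, 11, 12, 16, 24, 27, 30}


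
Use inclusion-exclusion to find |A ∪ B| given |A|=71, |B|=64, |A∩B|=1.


|A ∪ B| = |A| + |B| - |A ∩ B|
= 71 + 64 - 1
= 134

|A ∪ B| = 134


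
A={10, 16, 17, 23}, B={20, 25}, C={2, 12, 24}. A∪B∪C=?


A ∪ B = {10, 16, 17, 20, 23, 25}
(A ∪ B) ∪ C = {2, 10, 12, 16, 17, 20, 23, 24, 25}

A ∪ B ∪ C = {2, 10, 12, 16, 17, 20, 23, 24, 25}


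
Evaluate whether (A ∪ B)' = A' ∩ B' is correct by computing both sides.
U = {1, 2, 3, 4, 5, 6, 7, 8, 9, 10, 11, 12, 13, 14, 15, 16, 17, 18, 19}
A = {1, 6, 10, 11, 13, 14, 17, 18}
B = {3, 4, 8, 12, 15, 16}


LHS: A ∪ B = {1, 3, 4, 6, 8, 10, 11, 12, 13, 14, 15, 16, 17, 18}
(A ∪ B)' = U \ (A ∪ B) = {2, 5, 7, 9, 19}
A' = {2, 3, 4, 5, 7, 8, 9, 12, 15, 16, 19}, B' = {1, 2, 5, 6, 7, 9, 10, 11, 13, 14, 17, 18, 19}
Claimed RHS: A' ∩ B' = {2, 5, 7, 9, 19}
Identity is VALID: LHS = RHS = {2, 5, 7, 9, 19} ✓

Identity is valid. (A ∪ B)' = A' ∩ B' = {2, 5, 7, 9, 19}


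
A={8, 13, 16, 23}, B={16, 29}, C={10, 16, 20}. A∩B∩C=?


A ∩ B = {16}
(A ∩ B) ∩ C = {16}

A ∩ B ∩ C = {16}


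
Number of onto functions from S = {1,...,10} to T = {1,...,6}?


n = |S| = 10, k = |T| = 6. Surjections via inclusion-exclusion:
S(n,k) = Σ(-1)^i × C(k,i) × (k-i)^n, i=0 to k
i=0: (-1)^0×C(6,0)×6^10 = 60466176
i=1: (-1)^1×C(6,1)×5^10 = -58593750
i=2: (-1)^2×C(6,2)×4^10 = 15728640
i=3: (-1)^3×C(6,3)×3^10 = -1180980
i=4: (-1)^4×C(6,4)×2^10 = 15360
i=5: (-1)^5×C(6,5)×1^10 = -6
i=6: (-1)^6×C(6,6)×0^10 = 0
Total = 16435440

Number of surjections = 16435440


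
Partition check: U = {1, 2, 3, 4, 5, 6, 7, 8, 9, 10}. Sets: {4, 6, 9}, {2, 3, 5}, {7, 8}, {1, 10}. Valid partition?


A partition requires: (1) non-empty parts, (2) pairwise disjoint, (3) union = U
Parts: {4, 6, 9}, {2, 3, 5}, {7, 8}, {1, 10}
Union of parts: {1, 2, 3, 4, 5, 6, 7, 8, 9, 10}
U = {1, 2, 3, 4, 5, 6, 7, 8, 9, 10}
All non-empty? True
Pairwise disjoint? True
Covers U? True

Yes, valid partition


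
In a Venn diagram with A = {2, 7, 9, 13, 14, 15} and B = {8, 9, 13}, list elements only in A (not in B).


A = {2, 7, 9, 13, 14, 15}
B = {8, 9, 13}
Region: only in A (not in B)
Elements: {2, 7, 14, 15}

Elements only in A (not in B): {2, 7, 14, 15}


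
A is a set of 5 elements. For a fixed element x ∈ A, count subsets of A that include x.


Subsets of A containing x correspond to subsets of A \ {x}, which has 4 elements.
Count = 2^(n-1) = 2^4
= 16

Number of subsets containing x = 16


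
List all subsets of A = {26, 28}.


|A| = 2, so |P(A)| = 2^2 = 4
Enumerate subsets by cardinality (0 to 2):
∅, {26}, {28}, {26, 28}

P(A) has 4 subsets: ∅, {26}, {28}, {26, 28}


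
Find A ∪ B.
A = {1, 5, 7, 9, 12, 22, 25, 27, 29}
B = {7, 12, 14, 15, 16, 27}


A ∪ B = all elements in A or B (or both)
A = {1, 5, 7, 9, 12, 22, 25, 27, 29}
B = {7, 12, 14, 15, 16, 27}
A ∪ B = {1, 5, 7, 9, 12, 14, 15, 16, 22, 25, 27, 29}

A ∪ B = {1, 5, 7, 9, 12, 14, 15, 16, 22, 25, 27, 29}


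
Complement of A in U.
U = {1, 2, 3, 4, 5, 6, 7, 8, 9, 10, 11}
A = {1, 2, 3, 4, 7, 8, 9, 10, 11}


Aᶜ = U \ A = elements in U but not in A
U = {1, 2, 3, 4, 5, 6, 7, 8, 9, 10, 11}
A = {1, 2, 3, 4, 7, 8, 9, 10, 11}
Aᶜ = {5, 6}

Aᶜ = {5, 6}


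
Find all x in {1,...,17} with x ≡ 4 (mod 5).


Checking each candidate:
Condition: x in {1,...,17} with x ≡ 4 (mod 5)
Result = {4, 9, 14}

{4, 9, 14}


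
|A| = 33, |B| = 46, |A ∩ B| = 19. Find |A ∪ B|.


|A ∪ B| = |A| + |B| - |A ∩ B|
= 33 + 46 - 19
= 60

|A ∪ B| = 60


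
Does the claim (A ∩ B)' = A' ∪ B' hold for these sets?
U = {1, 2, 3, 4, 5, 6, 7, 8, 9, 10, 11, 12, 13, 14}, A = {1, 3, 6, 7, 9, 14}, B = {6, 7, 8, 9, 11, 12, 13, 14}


LHS: A ∩ B = {6, 7, 9, 14}
(A ∩ B)' = U \ (A ∩ B) = {1, 2, 3, 4, 5, 8, 10, 11, 12, 13}
A' = {2, 4, 5, 8, 10, 11, 12, 13}, B' = {1, 2, 3, 4, 5, 10}
Claimed RHS: A' ∪ B' = {1, 2, 3, 4, 5, 8, 10, 11, 12, 13}
Identity is VALID: LHS = RHS = {1, 2, 3, 4, 5, 8, 10, 11, 12, 13} ✓

Identity is valid. (A ∩ B)' = A' ∪ B' = {1, 2, 3, 4, 5, 8, 10, 11, 12, 13}


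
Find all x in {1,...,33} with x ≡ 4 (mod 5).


Checking each candidate:
Condition: x in {1,...,33} with x ≡ 4 (mod 5)
Result = {4, 9, 14, 19, 24, 29}

{4, 9, 14, 19, 24, 29}


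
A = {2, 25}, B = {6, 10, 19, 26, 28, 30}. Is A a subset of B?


A ⊆ B means every element of A is in B.
Elements in A not in B: {2, 25}
So A ⊄ B.

No, A ⊄ B


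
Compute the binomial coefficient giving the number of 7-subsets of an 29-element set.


C(n,k) = n! / (k!(n-k)!)
C(29,7) = 29! / (7!22!)
= 1560780

C(29,7) = 1560780


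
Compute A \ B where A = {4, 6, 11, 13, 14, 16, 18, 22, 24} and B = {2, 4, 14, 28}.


A \ B = elements in A but not in B
A = {4, 6, 11, 13, 14, 16, 18, 22, 24}
B = {2, 4, 14, 28}
Remove from A any elements in B
A \ B = {6, 11, 13, 16, 18, 22, 24}

A \ B = {6, 11, 13, 16, 18, 22, 24}


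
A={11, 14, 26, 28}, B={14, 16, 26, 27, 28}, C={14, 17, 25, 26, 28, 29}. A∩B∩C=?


A ∩ B = {14, 26, 28}
(A ∩ B) ∩ C = {14, 26, 28}

A ∩ B ∩ C = {14, 26, 28}


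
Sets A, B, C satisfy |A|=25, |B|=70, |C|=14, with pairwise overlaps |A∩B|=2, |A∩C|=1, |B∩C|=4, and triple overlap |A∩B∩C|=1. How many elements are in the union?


|A∪B∪C| = |A|+|B|+|C| - |A∩B|-|A∩C|-|B∩C| + |A∩B∩C|
= 25+70+14 - 2-1-4 + 1
= 109 - 7 + 1
= 103

|A ∪ B ∪ C| = 103


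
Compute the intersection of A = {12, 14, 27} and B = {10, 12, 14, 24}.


A ∩ B = elements in both A and B
A = {12, 14, 27}
B = {10, 12, 14, 24}
A ∩ B = {12, 14}

A ∩ B = {12, 14}


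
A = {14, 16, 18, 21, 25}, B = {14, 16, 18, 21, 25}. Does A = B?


Two sets are equal iff they have exactly the same elements.
A = {14, 16, 18, 21, 25}
B = {14, 16, 18, 21, 25}
Same elements → A = B

Yes, A = B


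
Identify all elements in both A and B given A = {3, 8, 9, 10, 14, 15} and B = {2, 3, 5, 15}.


A = {3, 8, 9, 10, 14, 15}
B = {2, 3, 5, 15}
Region: in both A and B
Elements: {3, 15}

Elements in both A and B: {3, 15}


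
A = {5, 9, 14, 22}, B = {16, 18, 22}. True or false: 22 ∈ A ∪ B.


A = {5, 9, 14, 22}, B = {16, 18, 22}
A ∪ B = all elements in A or B
A ∪ B = {5, 9, 14, 16, 18, 22}
Checking if 22 ∈ A ∪ B
22 is in A ∪ B → True

22 ∈ A ∪ B


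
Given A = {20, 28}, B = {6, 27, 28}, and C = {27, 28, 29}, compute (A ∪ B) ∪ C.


A ∪ B = {6, 20, 27, 28}
(A ∪ B) ∪ C = {6, 20, 27, 28, 29}

A ∪ B ∪ C = {6, 20, 27, 28, 29}


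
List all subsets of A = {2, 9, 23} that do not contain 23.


A subset of A that omits 23 is a subset of A \ {23}, so there are 2^(n-1) = 2^2 = 4 of them.
Subsets excluding 23: ∅, {2}, {9}, {2, 9}

Subsets excluding 23 (4 total): ∅, {2}, {9}, {2, 9}


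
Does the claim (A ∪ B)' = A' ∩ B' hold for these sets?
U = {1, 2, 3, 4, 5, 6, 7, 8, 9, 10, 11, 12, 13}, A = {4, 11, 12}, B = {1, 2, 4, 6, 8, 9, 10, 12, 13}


LHS: A ∪ B = {1, 2, 4, 6, 8, 9, 10, 11, 12, 13}
(A ∪ B)' = U \ (A ∪ B) = {3, 5, 7}
A' = {1, 2, 3, 5, 6, 7, 8, 9, 10, 13}, B' = {3, 5, 7, 11}
Claimed RHS: A' ∩ B' = {3, 5, 7}
Identity is VALID: LHS = RHS = {3, 5, 7} ✓

Identity is valid. (A ∪ B)' = A' ∩ B' = {3, 5, 7}


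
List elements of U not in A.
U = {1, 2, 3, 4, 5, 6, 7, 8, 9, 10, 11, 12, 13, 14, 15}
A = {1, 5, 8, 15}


Aᶜ = U \ A = elements in U but not in A
U = {1, 2, 3, 4, 5, 6, 7, 8, 9, 10, 11, 12, 13, 14, 15}
A = {1, 5, 8, 15}
Aᶜ = {2, 3, 4, 6, 7, 9, 10, 11, 12, 13, 14}

Aᶜ = {2, 3, 4, 6, 7, 9, 10, 11, 12, 13, 14}
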